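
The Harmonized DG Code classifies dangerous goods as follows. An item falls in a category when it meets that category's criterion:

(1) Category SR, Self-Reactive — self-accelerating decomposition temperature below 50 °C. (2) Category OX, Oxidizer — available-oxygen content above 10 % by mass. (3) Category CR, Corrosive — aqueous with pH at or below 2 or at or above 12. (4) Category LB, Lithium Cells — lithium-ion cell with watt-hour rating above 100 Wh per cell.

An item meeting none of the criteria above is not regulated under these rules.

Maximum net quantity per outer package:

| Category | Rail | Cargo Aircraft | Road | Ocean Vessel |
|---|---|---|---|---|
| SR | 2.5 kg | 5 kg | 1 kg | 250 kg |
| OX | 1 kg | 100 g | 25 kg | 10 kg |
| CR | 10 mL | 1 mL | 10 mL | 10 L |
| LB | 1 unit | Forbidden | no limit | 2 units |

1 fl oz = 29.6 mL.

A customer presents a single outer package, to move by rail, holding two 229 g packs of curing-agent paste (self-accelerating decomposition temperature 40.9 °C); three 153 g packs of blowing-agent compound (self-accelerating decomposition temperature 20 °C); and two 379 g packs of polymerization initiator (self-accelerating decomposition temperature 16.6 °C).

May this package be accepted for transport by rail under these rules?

Yes

The curing-agent paste has self-accelerating decomposition temperature 40.9 °C, which is < 50 °C, so it is Category SR (Self-Reactive).
Blowing-agent compound: self-accelerating decomposition temperature 20 °C < 50 °C → Category SR (Self-Reactive).
The polymerization initiator has self-accelerating decomposition temperature 16.6 °C, which is < 50 °C, so it is Category SR (Self-Reactive).
Category SR net quantity: (two 229 g packs = 458 g) + (three 153 g packs = 459 g) + (two 379 g packs = 758 g) = 1.675 kg.
That is within the Category SR rail limit of 2.5 kg.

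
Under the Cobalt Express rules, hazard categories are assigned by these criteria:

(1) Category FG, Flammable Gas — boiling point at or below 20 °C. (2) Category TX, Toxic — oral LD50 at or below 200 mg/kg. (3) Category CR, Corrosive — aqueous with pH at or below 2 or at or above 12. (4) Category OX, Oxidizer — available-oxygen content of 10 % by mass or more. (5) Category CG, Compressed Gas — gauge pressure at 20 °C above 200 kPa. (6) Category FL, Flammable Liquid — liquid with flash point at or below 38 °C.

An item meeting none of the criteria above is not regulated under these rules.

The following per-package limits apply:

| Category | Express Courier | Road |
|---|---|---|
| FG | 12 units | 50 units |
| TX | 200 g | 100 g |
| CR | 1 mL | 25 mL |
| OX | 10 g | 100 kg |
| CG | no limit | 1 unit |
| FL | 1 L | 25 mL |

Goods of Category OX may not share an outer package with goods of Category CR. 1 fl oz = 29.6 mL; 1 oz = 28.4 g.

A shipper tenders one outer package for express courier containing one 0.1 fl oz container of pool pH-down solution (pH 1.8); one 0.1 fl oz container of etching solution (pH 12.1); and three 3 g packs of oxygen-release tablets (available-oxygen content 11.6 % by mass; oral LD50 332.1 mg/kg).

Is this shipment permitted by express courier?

No

With pH 1.8 (≤ 2), the pool pH-down solution falls in Category CR.
pH 12.1 meets the Category CR criterion (Corrosive), so the etching solution is Category CR.
With available-oxygen content 11.6 % by mass (≥ 10 % by mass), the oxygen-release tablets fall in Category OX.
Category OX quantity: three 3 g packs = 9 g.
9 g is within the express courier limit of 10 g for Category OX.
Category CR net quantity: (one 0.1 fl oz container = 2.96 mL) + (one 0.1 fl oz container = 2.96 mL) = 5.92 mL.
5.92 mL > 1 mL (express courier limit, Category CR) — over the limit.
Category OX and Category CR may not share an outer package.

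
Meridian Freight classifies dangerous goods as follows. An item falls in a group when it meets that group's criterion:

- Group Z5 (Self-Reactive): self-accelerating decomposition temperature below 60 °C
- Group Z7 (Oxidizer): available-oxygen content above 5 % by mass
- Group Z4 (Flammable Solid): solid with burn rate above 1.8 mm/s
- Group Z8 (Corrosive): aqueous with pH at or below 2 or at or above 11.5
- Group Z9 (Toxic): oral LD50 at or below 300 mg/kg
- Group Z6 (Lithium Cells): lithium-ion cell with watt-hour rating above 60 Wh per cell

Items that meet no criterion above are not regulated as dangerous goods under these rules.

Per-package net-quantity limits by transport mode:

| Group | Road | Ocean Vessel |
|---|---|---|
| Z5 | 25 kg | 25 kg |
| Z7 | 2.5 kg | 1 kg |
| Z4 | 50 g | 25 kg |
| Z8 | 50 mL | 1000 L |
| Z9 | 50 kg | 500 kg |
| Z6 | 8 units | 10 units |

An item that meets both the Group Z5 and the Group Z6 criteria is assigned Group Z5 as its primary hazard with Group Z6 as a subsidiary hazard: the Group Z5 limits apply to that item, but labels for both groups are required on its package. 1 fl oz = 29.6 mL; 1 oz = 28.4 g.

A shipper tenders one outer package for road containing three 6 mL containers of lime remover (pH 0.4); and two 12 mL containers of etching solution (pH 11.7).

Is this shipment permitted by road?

The lime remover has pH 0.4, which is ≤ 2, so it is Group Z8 (Corrosive).
pH 11.7 meets the Group Z8 criterion (Corrosive), so the etching solution is Group Z8.
Total Group Z8: (three 6 mL containers = 18 mL) + (two 12 mL containers = 24 mL) = 42 mL.
42 mL ≤ 50 mL (road limit, Group Z8) — within limit.

Yes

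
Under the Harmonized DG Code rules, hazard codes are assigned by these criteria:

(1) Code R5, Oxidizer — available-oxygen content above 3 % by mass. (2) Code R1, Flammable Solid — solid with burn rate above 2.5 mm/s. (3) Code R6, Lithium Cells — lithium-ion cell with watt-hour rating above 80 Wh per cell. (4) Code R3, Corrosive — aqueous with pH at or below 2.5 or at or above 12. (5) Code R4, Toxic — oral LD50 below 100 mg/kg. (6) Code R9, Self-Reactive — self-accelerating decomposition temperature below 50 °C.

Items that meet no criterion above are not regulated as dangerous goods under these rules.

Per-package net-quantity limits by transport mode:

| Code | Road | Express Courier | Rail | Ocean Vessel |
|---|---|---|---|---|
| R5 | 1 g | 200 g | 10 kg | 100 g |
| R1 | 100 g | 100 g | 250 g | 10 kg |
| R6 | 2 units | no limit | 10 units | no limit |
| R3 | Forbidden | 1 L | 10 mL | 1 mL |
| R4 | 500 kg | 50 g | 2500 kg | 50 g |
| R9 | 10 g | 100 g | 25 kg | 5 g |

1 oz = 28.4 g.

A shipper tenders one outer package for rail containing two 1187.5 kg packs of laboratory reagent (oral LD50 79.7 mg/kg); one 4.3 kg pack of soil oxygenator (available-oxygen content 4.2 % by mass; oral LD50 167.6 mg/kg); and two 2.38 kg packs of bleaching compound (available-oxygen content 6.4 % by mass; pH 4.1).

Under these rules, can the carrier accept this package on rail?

Yes

Laboratory reagent: oral LD50 79.7 mg/kg < 100 mg/kg → Code R4 (Toxic).
The soil oxygenator has available-oxygen content 4.2 % by mass, which is > 3 % by mass, so it is Code R5 (Oxidizer).
Bleaching compound: available-oxygen content 6.4 % by mass > 3 % by mass → Code R5 (Oxidizer).
Code R5 net quantity: 4.3 kg + (two 2.38 kg packs = 4.76 kg) = 9.06 kg.
9.06 kg ≤ 10 kg (rail limit, Code R5) — within limit.
Code R4 quantity: two 1187.5 kg packs = 2375 kg.
2375 kg ≤ 2500 kg (rail limit, Code R4) — within limit.
Every hazard code is within its rail limit and no segregation rule is violated.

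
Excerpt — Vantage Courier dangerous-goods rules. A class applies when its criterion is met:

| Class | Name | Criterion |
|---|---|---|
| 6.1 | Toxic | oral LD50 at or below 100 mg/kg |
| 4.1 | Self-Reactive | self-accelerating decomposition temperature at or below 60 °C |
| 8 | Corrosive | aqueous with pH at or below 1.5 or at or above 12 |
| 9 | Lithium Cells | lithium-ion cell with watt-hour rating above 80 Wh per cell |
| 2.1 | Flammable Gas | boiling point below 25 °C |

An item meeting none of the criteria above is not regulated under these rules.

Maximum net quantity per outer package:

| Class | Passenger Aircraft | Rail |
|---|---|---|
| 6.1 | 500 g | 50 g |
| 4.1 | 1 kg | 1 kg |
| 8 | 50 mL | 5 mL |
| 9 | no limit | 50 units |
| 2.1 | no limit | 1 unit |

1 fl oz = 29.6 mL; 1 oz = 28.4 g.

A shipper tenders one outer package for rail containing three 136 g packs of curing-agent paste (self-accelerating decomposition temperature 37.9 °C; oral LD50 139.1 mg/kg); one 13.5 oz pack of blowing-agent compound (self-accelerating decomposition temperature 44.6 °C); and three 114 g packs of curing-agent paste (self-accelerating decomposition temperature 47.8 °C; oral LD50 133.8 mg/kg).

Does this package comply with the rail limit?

Self-accelerating decomposition temperature 37.9 °C meets the Class 4.1 criterion (Self-Reactive), so the curing-agent paste is Class 4.1.
With self-accelerating decomposition temperature 44.6 °C (≤ 60 °C), the blowing-agent compound falls in Class 4.1.
The curing-agent paste has self-accelerating decomposition temperature 47.8 °C, which is ≤ 60 °C, so it is Class 4.1 (Self-Reactive).
Class 4.1 net quantity: (three 136 g packs = 408 g) + (one 13.5 oz pack = 383.4 g) + (three 114 g packs = 342 g) = 1133.4 g.
That exceeds the Class 4.1 rail limit of 1 kg.

No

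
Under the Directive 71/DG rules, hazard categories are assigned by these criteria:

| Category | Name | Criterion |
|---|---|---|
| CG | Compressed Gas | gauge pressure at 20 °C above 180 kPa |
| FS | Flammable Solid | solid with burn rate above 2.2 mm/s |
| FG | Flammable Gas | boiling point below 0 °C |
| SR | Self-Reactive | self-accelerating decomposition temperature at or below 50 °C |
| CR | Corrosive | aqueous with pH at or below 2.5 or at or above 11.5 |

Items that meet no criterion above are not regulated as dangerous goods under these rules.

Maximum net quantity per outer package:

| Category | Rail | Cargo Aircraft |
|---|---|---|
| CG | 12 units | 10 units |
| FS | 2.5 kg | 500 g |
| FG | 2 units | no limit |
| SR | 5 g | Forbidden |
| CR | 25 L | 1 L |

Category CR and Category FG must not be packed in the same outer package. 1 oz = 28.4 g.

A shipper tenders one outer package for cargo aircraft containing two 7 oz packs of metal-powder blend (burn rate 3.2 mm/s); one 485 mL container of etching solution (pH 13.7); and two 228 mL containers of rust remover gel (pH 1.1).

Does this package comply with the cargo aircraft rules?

Yes

Burn rate 3.2 mm/s meets the Category FS criterion (Flammable Solid), so the metal-powder blend is Category FS.
With pH 13.7 (≥ 11.5), the etching solution falls in Category CR.
The rust remover gel has pH 1.1, which is ≤ 2.5, so it is Category CR (Corrosive).
Category CR net quantity: 485 mL + (two 228 mL containers = 456 mL) = 941 mL.
941 mL ≤ 1 L (cargo aircraft limit, Category CR) — within limit.
Category FS quantity: two 7 oz packs = 397.6 g.
397.6 g is within the cargo aircraft limit of 500 g for Category FS.
The segregation rule (Category CR with Category FG) does not apply to Category CR with Category FS.
Every hazard category is within its cargo aircraft limit and no segregation rule is violated.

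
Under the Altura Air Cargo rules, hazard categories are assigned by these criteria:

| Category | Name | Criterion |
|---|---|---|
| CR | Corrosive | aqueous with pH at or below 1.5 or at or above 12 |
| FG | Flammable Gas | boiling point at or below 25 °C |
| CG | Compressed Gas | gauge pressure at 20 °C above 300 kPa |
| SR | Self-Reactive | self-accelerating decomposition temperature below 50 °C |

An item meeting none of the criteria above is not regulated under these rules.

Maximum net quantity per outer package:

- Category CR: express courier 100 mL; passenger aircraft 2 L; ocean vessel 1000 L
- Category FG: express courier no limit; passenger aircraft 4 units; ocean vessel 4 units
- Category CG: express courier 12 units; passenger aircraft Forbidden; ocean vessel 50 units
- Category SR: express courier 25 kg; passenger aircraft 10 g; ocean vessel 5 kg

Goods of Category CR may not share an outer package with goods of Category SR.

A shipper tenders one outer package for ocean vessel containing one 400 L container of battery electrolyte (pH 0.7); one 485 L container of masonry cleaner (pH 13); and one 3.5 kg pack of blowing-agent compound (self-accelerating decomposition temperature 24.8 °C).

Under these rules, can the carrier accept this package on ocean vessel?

No

With pH 0.7 (≤ 1.5), the battery electrolyte falls in Category CR.
The masonry cleaner has pH 13, which is ≥ 12, so it is Category CR (Corrosive).
Blowing-agent compound: self-accelerating decomposition temperature 24.8 °C < 50 °C → Category SR (Self-Reactive).
Category CR net quantity: 400 L + 485 L = 885 L.
That is within the Category CR ocean vessel limit of 1000 L.
Category SR quantity: 3.5 kg.
3.5 kg ≤ 5 kg (ocean vessel limit, Category SR) — within limit.
Category CR and Category SR may not share an outer package.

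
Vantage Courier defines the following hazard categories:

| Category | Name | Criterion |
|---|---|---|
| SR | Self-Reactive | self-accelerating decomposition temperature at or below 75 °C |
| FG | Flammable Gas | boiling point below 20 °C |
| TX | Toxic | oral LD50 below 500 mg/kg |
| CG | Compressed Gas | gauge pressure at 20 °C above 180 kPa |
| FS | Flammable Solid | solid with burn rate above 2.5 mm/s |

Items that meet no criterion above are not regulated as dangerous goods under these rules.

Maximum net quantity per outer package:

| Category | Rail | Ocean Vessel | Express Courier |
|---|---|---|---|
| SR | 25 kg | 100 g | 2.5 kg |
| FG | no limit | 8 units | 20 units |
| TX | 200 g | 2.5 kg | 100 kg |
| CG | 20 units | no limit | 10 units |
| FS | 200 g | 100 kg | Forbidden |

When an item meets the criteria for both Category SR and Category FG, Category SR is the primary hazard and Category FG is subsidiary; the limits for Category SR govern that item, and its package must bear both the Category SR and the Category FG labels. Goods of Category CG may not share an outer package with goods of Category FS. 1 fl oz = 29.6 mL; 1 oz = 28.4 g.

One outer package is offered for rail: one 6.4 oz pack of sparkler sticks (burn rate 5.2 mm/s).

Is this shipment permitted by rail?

With burn rate 5.2 mm/s (> 2.5 mm/s), the sparkler sticks fall in Category FS.
Category FS quantity: one 6.4 oz pack = 181.76 g.
181.76 g ≤ 200 g (rail limit, Category FS) — within limit.

Yes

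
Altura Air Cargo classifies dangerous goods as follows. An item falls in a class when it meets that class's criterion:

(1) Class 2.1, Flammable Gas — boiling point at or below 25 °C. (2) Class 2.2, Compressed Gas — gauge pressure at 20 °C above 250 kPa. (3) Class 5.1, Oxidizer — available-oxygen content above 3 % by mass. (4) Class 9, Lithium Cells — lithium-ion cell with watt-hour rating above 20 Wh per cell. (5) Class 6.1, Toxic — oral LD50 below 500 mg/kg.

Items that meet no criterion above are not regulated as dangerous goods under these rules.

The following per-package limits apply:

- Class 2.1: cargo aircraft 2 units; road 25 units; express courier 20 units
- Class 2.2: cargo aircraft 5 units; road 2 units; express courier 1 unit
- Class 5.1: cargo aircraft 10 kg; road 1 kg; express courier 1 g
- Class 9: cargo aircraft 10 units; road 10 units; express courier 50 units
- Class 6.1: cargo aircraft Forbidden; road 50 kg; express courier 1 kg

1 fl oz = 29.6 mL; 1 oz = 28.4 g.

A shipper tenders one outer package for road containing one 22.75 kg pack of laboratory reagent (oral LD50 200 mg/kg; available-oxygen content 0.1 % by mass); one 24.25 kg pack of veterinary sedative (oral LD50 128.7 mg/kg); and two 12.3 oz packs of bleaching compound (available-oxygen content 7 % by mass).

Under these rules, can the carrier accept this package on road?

Oral LD50 200 mg/kg meets the Class 6.1 criterion (Toxic), so the laboratory reagent is Class 6.1.
The veterinary sedative has oral LD50 128.7 mg/kg, which is < 500 mg/kg, so it is Class 6.1 (Toxic).
Available-oxygen content 7 % by mass meets the Class 5.1 criterion (Oxidizer), so the bleaching compound is Class 5.1.
Total Class 6.1: 22.75 kg + 24.25 kg = 47 kg.
47 kg is within the road limit of 50 kg for Class 6.1.
Class 5.1 quantity: two 12.3 oz packs = 698.64 g.
698.64 g ≤ 1 kg (road limit, Class 5.1) — within limit.
Every hazard class is within its road limit and no segregation rule is violated.

Yes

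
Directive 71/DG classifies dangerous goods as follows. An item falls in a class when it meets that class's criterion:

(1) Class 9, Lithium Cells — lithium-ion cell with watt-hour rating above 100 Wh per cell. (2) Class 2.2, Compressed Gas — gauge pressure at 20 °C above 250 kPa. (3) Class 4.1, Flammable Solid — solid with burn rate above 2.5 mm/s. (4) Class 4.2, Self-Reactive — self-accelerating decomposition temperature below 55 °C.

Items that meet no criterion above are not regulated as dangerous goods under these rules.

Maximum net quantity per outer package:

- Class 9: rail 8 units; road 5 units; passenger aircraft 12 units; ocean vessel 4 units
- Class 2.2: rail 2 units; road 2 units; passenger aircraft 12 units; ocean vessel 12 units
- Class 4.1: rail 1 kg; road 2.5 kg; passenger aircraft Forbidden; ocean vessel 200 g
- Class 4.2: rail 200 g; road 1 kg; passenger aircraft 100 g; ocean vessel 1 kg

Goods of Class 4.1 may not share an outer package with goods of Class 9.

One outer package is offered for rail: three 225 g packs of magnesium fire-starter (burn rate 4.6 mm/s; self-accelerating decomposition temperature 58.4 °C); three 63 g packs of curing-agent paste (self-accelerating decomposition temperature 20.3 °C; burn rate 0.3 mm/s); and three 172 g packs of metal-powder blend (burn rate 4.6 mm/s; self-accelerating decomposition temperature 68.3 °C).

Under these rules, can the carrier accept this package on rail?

No

Magnesium fire-starter: burn rate 4.6 mm/s > 2.5 mm/s → Class 4.1 (Flammable Solid).
Curing-agent paste: self-accelerating decomposition temperature 20.3 °C < 55 °C → Class 4.2 (Self-Reactive).
Burn rate 4.6 mm/s meets the Class 4.1 criterion (Flammable Solid), so the metal-powder blend is Class 4.1.
Total Class 4.1: (three 225 g packs = 675 g) + (three 172 g packs = 516 g) = 1.191 kg.
1.191 kg > 1 kg (rail limit, Class 4.1) — over the limit.
Class 4.2 quantity: three 63 g packs = 189 g.
That is within the Class 4.2 rail limit of 200 g.
The segregation rule (Class 4.1 with Class 9) does not apply to Class 4.1 with Class 4.2.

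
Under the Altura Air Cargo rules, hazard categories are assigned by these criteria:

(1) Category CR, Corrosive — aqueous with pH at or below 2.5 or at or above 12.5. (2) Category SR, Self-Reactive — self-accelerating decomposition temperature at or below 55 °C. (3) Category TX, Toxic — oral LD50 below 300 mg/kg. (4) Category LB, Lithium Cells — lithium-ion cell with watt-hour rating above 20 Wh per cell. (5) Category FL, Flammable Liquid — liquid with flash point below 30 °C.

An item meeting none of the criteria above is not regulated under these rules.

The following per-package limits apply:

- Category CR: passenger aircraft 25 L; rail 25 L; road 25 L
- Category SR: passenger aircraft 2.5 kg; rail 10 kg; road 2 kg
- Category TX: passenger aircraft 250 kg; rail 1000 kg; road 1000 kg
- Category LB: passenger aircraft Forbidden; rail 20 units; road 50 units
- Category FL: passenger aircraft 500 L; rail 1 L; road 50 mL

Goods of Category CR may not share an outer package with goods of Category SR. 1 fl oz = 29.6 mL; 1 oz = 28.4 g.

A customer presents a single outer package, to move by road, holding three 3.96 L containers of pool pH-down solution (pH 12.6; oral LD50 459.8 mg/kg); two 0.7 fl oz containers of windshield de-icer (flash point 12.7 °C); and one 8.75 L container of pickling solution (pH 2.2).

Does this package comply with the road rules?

Pool pH-down solution: pH 12.6 ≥ 12.5 → Category CR (Corrosive).
Windshield de-icer: flash point 12.7 °C < 30 °C → Category FL (Flammable Liquid).
Pickling solution: pH 2.2 ≤ 2.5 → Category CR (Corrosive).
Category CR net quantity: (three 3.96 L containers = 11.88 L) + 8.75 L = 20.63 L.
20.63 L is within the road limit of 25 L for Category CR.
Category FL quantity: two 0.7 fl oz containers = 41.44 mL.
That is within the Category FL road limit of 50 mL.
The segregation rule (Category CR with Category SR) does not apply to Category CR with Category FL.
Every hazard category is within its road limit and no segregation rule is violated.

Yes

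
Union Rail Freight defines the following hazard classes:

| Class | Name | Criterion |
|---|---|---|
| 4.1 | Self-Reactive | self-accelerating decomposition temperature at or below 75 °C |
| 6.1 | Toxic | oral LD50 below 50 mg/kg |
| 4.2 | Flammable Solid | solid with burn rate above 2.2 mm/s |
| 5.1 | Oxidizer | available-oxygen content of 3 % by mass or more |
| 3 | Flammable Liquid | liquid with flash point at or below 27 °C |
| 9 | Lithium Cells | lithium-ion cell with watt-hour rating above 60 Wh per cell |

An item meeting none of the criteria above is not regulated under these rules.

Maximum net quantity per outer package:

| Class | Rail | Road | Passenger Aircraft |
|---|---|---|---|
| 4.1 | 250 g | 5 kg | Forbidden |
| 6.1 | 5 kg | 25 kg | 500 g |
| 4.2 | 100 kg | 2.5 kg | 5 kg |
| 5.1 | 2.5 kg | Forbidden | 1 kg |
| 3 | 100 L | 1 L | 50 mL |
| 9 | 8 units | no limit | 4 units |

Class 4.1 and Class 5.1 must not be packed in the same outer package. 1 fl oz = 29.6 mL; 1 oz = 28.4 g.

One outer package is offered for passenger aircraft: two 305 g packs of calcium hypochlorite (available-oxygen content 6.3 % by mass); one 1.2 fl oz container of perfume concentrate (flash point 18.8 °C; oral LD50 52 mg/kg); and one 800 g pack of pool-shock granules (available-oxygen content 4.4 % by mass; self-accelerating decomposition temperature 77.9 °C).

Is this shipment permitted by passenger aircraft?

The calcium hypochlorite has available-oxygen content 6.3 % by mass, which is ≥ 3 % by mass, so it is Class 5.1 (Oxidizer).
With flash point 18.8 °C (≤ 27 °C), the perfume concentrate falls in Class 3.
Pool-shock granules: available-oxygen content 4.4 % by mass ≥ 3 % by mass → Class 5.1 (Oxidizer).
Class 5.1 net quantity: (two 305 g packs = 610 g) + 800 g = 1.41 kg.
1.41 kg exceeds the passenger aircraft limit of 1 kg for Class 5.1.
Class 3 quantity: one 1.2 fl oz container = 35.52 mL.
35.52 mL is within the passenger aircraft limit of 50 mL for Class 3.
The segregation rule (Class 4.1 with Class 5.1) does not apply to Class 5.1 with Class 3.

No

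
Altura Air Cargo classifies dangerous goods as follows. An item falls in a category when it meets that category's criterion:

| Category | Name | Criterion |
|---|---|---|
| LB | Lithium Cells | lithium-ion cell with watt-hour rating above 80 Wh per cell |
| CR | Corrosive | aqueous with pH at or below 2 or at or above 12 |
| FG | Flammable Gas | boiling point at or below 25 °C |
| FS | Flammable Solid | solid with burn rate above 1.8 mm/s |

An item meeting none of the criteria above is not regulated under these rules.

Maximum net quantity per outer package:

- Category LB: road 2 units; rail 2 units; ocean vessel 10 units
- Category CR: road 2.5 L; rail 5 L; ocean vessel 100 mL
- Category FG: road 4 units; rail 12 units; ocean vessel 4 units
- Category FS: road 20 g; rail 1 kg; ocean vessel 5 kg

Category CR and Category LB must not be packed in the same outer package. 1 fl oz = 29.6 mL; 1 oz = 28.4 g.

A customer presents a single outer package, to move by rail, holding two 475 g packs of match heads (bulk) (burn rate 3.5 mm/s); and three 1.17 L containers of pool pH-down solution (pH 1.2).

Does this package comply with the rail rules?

Yes

The match heads (bulk) have burn rate 3.5 mm/s, which is > 1.8 mm/s, so they are Category FS (Flammable Solid).
With pH 1.2 (≤ 2), the pool pH-down solution falls in Category CR.
Category CR quantity: three 1.17 L containers = 3.51 L.
3.51 L is within the rail limit of 5 L for Category CR.
Category FS quantity: two 475 g packs = 950 g.
950 g ≤ 1 kg (rail limit, Category FS) — within limit.
The segregation rule (Category CR with Category LB) does not apply to Category CR with Category FS.
Every hazard category is within its rail limit and no segregation rule is violated.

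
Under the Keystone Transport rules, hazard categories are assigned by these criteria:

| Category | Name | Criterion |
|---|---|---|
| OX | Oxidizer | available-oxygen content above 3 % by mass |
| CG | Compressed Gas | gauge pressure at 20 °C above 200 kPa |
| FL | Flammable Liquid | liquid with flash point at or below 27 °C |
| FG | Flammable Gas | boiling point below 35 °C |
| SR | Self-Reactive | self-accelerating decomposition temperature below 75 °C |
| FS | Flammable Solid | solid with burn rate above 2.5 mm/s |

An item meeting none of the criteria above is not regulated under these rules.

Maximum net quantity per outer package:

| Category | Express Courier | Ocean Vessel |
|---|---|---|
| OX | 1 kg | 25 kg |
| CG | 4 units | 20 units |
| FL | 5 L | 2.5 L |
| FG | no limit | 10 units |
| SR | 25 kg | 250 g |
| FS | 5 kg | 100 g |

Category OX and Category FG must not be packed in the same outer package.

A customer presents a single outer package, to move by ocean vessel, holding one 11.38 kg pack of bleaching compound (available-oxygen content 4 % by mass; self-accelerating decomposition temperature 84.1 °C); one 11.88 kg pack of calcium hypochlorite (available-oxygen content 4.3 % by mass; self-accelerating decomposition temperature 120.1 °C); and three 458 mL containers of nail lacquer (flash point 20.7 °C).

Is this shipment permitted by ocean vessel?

Available-oxygen content 4 % by mass meets the Category OX criterion (Oxidizer), so the bleaching compound is Category OX.
The calcium hypochlorite has available-oxygen content 4.3 % by mass, which is > 3 % by mass, so it is Category OX (Oxidizer).
Flash point 20.7 °C meets the Category FL criterion (Flammable Liquid), so the nail lacquer is Category FL.
Category OX net quantity: 11.38 kg + 11.88 kg = 23.26 kg.
23.26 kg ≤ 25 kg (ocean vessel limit, Category OX) — within limit.
Category FL quantity: three 458 mL containers = 1.374 L.
1.374 L ≤ 2.5 L (ocean vessel limit, Category FL) — within limit.
The segregation rule (Category OX with Category FG) does not apply to Category OX with Category FL.
Every hazard category is within its ocean vessel limit and no segregation rule is violated.

Yes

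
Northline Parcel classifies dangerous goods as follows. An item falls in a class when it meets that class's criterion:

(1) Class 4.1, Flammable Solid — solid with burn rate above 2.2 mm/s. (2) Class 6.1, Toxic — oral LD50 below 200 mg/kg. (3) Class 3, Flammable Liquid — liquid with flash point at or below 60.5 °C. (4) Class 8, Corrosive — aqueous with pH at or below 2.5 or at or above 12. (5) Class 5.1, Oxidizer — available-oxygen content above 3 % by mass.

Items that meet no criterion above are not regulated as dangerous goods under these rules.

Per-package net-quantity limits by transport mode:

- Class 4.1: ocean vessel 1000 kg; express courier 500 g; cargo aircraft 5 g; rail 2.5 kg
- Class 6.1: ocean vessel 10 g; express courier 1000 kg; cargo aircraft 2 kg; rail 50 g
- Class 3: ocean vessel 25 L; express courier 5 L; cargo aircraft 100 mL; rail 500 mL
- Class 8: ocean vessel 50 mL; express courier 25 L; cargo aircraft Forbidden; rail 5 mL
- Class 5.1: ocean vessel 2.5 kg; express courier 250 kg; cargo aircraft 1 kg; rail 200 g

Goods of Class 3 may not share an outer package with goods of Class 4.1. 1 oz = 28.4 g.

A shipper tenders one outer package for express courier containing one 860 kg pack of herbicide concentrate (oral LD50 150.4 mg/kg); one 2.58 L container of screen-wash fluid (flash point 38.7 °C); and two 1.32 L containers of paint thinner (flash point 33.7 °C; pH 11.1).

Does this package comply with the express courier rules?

No

Herbicide concentrate: oral LD50 150.4 mg/kg < 200 mg/kg → Class 6.1 (Toxic).
With flash point 38.7 °C (≤ 60.5 °C), the screen-wash fluid falls in Class 3.
Paint thinner: flash point 33.7 °C ≤ 60.5 °C → Class 3 (Flammable Liquid).
Total Class 3: 2.58 L + (two 1.32 L containers = 2.64 L) = 5.22 L.
5.22 L > 5 L (express courier limit, Class 3) — over the limit.
Class 6.1 quantity: 860 kg.
860 kg ≤ 1000 kg (express courier limit, Class 6.1) — within limit.
The segregation rule (Class 3 with Class 4.1) does not apply to Class 3 with Class 6.1.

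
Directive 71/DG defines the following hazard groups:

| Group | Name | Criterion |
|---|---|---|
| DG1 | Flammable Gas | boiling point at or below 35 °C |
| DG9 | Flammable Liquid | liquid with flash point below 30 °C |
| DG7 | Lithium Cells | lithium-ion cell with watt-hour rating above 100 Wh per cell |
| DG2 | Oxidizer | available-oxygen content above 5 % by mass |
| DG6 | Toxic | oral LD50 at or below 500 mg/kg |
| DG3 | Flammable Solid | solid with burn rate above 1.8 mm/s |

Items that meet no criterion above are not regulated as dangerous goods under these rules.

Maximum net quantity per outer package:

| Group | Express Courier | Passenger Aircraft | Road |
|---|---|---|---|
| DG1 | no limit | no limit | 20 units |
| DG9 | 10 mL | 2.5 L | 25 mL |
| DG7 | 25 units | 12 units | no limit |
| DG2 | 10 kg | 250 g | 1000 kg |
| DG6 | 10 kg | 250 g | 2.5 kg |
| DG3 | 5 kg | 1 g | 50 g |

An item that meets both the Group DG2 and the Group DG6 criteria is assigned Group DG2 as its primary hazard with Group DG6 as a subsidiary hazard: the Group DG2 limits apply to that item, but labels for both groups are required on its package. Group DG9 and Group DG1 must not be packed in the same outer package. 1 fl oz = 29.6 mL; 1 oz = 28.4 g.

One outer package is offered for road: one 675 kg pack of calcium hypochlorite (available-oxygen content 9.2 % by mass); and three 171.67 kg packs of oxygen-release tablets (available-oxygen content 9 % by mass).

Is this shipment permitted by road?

No

The calcium hypochlorite has available-oxygen content 9.2 % by mass, which is > 5 % by mass, so it is Group DG2 (Oxidizer).
Available-oxygen content 9 % by mass meets the Group DG2 criterion (Oxidizer), so the oxygen-release tablets are Group DG2.
Total Group DG2: 675 kg + (three 171.67 kg packs = 515.01 kg) = 1190.01 kg.
1190.01 kg exceeds the road limit of 1000 kg for Group DG2.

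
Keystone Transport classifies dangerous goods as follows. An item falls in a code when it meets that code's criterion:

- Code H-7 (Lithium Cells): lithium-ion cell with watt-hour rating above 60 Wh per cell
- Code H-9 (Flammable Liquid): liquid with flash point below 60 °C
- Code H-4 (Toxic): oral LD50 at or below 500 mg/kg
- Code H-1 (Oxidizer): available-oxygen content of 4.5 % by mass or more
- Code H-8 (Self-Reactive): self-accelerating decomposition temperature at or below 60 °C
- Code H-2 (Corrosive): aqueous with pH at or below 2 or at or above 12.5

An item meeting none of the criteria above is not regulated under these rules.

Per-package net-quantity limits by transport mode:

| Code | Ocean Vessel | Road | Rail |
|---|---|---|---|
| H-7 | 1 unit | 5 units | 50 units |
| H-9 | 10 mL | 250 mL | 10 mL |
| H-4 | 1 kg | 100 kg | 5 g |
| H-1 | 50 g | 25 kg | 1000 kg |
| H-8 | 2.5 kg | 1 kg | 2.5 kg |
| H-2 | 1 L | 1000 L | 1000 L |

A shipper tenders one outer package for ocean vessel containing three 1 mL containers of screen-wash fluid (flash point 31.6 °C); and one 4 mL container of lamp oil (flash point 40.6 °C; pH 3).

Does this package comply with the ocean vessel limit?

With flash point 31.6 °C (< 60 °C), the screen-wash fluid falls in Code H-9.
With flash point 40.6 °C (< 60 °C), the lamp oil falls in Code H-9.
Code H-9 net quantity: (three 1 mL containers = 3 mL) + 4 mL = 7 mL.
7 mL ≤ 10 mL (ocean vessel limit, Code H-9) — within limit.

Yes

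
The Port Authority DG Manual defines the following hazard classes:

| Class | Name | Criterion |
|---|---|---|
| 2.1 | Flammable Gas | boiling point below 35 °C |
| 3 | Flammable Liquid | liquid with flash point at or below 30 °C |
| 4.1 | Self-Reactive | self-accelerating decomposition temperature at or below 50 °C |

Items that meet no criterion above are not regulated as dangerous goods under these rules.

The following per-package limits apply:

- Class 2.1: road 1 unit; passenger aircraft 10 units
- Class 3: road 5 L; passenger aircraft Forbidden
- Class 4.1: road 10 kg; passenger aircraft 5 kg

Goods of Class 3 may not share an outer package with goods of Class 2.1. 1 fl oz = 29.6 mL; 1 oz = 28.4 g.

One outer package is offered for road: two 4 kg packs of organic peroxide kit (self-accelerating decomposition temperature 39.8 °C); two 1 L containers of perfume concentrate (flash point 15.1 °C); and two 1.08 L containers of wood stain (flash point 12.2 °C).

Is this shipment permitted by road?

Self-accelerating decomposition temperature 39.8 °C meets the Class 4.1 criterion (Self-Reactive), so the organic peroxide kit is Class 4.1.
Perfume concentrate: flash point 15.1 °C ≤ 30 °C → Class 3 (Flammable Liquid).
Flash point 12.2 °C meets the Class 3 criterion (Flammable Liquid), so the wood stain is Class 3.
Class 3 net quantity: (two 1 L containers = 2 L) + (two 1.08 L containers = 2.16 L) = 4.16 L.
4.16 L ≤ 5 L (road limit, Class 3) — within limit.
Class 4.1 quantity: two 4 kg packs = 8 kg.
That is within the Class 4.1 road limit of 10 kg.
The segregation rule (Class 3 with Class 2.1) does not apply to Class 3 with Class 4.1.
Every hazard class is within its road limit and no segregation rule is violated.

Yes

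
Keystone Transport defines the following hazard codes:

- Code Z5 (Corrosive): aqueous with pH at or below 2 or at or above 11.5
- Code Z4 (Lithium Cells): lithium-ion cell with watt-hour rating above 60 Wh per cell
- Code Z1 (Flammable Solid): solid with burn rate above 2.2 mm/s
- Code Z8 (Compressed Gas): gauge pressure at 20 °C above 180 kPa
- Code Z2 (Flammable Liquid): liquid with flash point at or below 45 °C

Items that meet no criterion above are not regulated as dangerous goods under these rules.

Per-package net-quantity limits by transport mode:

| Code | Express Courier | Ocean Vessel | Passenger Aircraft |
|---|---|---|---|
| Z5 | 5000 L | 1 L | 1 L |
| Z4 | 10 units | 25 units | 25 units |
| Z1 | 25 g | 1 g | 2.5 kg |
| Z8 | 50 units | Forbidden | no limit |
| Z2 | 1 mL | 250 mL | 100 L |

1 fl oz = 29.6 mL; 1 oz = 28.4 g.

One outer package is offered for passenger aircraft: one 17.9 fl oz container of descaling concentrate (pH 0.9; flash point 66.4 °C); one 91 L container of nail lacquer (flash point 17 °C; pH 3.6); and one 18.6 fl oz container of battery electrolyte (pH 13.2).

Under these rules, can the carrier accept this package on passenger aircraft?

Descaling concentrate: pH 0.9 ≤ 2 → Code Z5 (Corrosive).
The nail lacquer has flash point 17 °C, which is ≤ 45 °C, so it is Code Z2 (Flammable Liquid).
The battery electrolyte has pH 13.2, which is ≥ 11.5, so it is Code Z5 (Corrosive).
Total Code Z5: (one 17.9 fl oz container = 529.84 mL) + (one 18.6 fl oz container = 550.56 mL) = 1080.4 mL.
1080.4 mL exceeds the passenger aircraft limit of 1 L for Code Z5.
Code Z2 quantity: 91 L.
91 L is within the passenger aircraft limit of 100 L for Code Z2.

No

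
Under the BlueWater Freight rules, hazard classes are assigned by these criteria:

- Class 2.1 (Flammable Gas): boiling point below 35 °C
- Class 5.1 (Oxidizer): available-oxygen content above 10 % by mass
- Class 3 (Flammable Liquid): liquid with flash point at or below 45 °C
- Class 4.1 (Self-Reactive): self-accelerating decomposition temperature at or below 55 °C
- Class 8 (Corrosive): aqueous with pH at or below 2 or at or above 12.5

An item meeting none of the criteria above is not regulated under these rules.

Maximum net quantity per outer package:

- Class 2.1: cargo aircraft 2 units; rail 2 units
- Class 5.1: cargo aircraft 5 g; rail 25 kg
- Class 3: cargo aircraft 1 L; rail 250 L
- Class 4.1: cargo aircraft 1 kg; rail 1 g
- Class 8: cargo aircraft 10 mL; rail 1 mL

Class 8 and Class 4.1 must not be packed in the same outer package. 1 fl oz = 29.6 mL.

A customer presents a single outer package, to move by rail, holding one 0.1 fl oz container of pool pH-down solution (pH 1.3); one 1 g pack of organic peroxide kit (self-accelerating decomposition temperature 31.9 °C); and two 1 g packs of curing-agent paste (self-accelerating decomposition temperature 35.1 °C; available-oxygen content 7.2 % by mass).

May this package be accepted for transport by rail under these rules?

With pH 1.3 (≤ 2), the pool pH-down solution falls in Class 8.
Organic peroxide kit: self-accelerating decomposition temperature 31.9 °C ≤ 55 °C → Class 4.1 (Self-Reactive).
With self-accelerating decomposition temperature 35.1 °C (≤ 55 °C), the curing-agent paste falls in Class 4.1.
Class 8 quantity: one 0.1 fl oz container = 2.96 mL.
That exceeds the Class 8 rail limit of 1 mL.
Total Class 4.1: 1 g + (two 1 g packs = 2 g) = 3 g.
3 g > 1 g (rail limit, Class 4.1) — over the limit.
Class 8 and Class 4.1 may not share an outer package.

No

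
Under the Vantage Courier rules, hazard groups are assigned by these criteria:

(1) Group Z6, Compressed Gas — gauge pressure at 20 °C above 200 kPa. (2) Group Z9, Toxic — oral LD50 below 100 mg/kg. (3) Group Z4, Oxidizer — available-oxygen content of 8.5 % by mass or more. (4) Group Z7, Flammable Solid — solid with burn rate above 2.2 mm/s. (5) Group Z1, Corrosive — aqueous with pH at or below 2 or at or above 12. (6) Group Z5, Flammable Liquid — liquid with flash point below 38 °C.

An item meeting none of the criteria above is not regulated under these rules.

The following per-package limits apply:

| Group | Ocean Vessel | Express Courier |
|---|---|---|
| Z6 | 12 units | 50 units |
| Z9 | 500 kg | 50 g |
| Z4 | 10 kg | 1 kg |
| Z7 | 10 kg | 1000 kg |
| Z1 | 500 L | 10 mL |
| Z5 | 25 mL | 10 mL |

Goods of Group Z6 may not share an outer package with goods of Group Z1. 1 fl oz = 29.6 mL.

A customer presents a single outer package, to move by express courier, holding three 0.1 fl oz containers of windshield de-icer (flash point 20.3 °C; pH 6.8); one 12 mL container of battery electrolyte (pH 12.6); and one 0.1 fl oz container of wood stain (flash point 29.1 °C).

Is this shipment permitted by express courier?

No

With flash point 20.3 °C (< 38 °C), the windshield de-icer falls in Group Z5.
Battery electrolyte: pH 12.6 ≥ 12 → Group Z1 (Corrosive).
Flash point 29.1 °C meets the Group Z5 criterion (Flammable Liquid), so the wood stain is Group Z5.
Total Group Z5: (three 0.1 fl oz containers = 8.88 mL) + (one 0.1 fl oz container = 2.96 mL) = 11.84 mL.
That exceeds the Group Z5 express courier limit of 10 mL.
Group Z1 quantity: 12 mL.
12 mL exceeds the express courier limit of 10 mL for Group Z1.
The segregation rule (Group Z6 with Group Z1) does not apply to Group Z5 with Group Z1.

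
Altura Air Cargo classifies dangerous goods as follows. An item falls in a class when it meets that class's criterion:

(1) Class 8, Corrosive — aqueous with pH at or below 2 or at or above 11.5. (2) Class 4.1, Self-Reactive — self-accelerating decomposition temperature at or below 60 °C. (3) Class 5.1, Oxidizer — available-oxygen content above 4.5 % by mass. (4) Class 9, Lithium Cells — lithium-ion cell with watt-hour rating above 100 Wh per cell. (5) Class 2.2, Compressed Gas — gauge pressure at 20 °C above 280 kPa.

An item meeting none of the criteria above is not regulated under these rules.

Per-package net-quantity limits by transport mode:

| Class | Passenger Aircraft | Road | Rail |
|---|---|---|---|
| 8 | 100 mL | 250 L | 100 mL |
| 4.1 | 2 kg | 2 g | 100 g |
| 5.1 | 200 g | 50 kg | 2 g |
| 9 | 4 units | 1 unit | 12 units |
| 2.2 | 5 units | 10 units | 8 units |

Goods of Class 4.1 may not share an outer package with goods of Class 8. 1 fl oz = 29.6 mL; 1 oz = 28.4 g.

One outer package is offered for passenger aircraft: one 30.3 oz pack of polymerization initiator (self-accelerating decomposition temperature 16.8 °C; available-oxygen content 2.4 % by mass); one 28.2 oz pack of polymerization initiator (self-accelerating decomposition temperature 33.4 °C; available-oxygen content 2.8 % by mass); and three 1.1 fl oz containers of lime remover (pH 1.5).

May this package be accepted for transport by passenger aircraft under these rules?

With self-accelerating decomposition temperature 16.8 °C (≤ 60 °C), the polymerization initiator falls in Class 4.1.
Self-accelerating decomposition temperature 33.4 °C meets the Class 4.1 criterion (Self-Reactive), so the polymerization initiator is Class 4.1.
The lime remover has pH 1.5, which is ≤ 2, so it is Class 8 (Corrosive).
Class 4.1 net quantity: (one 30.3 oz pack = 860.52 g) + (one 28.2 oz pack = 800.88 g) = 1661.4 g.
1661.4 g is within the passenger aircraft limit of 2 kg for Class 4.1.
Class 8 quantity: three 1.1 fl oz containers = 97.68 mL.
97.68 mL is within the passenger aircraft limit of 100 mL for Class 8.
Class 4.1 and Class 8 may not share an outer package.

No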